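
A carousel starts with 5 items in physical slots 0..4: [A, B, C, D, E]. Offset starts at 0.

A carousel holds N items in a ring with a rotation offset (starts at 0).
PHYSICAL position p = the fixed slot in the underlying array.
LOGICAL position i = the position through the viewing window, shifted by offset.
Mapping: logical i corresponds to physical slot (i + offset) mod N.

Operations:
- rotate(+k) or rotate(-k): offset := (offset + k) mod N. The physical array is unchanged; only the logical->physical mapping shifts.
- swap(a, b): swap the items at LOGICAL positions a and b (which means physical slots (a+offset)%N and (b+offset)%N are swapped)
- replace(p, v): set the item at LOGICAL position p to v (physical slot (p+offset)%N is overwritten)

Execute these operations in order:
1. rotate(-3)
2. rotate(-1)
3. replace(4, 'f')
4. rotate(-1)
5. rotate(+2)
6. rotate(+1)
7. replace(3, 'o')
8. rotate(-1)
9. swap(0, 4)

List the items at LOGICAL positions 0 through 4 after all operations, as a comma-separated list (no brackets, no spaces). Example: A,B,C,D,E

Answer: o,D,E,f,C

Derivation:
After op 1 (rotate(-3)): offset=2, physical=[A,B,C,D,E], logical=[C,D,E,A,B]
After op 2 (rotate(-1)): offset=1, physical=[A,B,C,D,E], logical=[B,C,D,E,A]
After op 3 (replace(4, 'f')): offset=1, physical=[f,B,C,D,E], logical=[B,C,D,E,f]
After op 4 (rotate(-1)): offset=0, physical=[f,B,C,D,E], logical=[f,B,C,D,E]
After op 5 (rotate(+2)): offset=2, physical=[f,B,C,D,E], logical=[C,D,E,f,B]
After op 6 (rotate(+1)): offset=3, physical=[f,B,C,D,E], logical=[D,E,f,B,C]
After op 7 (replace(3, 'o')): offset=3, physical=[f,o,C,D,E], logical=[D,E,f,o,C]
After op 8 (rotate(-1)): offset=2, physical=[f,o,C,D,E], logical=[C,D,E,f,o]
After op 9 (swap(0, 4)): offset=2, physical=[f,C,o,D,E], logical=[o,D,E,f,C]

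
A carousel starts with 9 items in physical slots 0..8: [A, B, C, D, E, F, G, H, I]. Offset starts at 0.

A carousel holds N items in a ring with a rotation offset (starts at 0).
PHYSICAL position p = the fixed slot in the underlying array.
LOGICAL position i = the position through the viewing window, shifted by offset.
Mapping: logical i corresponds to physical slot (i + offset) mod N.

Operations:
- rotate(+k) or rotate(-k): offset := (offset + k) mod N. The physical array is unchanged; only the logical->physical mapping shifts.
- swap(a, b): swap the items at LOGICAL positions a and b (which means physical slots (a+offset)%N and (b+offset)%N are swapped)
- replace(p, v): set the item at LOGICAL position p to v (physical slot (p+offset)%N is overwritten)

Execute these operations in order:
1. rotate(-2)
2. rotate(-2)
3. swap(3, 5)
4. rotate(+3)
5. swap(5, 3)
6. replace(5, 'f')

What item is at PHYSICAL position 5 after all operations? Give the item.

After op 1 (rotate(-2)): offset=7, physical=[A,B,C,D,E,F,G,H,I], logical=[H,I,A,B,C,D,E,F,G]
After op 2 (rotate(-2)): offset=5, physical=[A,B,C,D,E,F,G,H,I], logical=[F,G,H,I,A,B,C,D,E]
After op 3 (swap(3, 5)): offset=5, physical=[A,I,C,D,E,F,G,H,B], logical=[F,G,H,B,A,I,C,D,E]
After op 4 (rotate(+3)): offset=8, physical=[A,I,C,D,E,F,G,H,B], logical=[B,A,I,C,D,E,F,G,H]
After op 5 (swap(5, 3)): offset=8, physical=[A,I,E,D,C,F,G,H,B], logical=[B,A,I,E,D,C,F,G,H]
After op 6 (replace(5, 'f')): offset=8, physical=[A,I,E,D,f,F,G,H,B], logical=[B,A,I,E,D,f,F,G,H]

Answer: F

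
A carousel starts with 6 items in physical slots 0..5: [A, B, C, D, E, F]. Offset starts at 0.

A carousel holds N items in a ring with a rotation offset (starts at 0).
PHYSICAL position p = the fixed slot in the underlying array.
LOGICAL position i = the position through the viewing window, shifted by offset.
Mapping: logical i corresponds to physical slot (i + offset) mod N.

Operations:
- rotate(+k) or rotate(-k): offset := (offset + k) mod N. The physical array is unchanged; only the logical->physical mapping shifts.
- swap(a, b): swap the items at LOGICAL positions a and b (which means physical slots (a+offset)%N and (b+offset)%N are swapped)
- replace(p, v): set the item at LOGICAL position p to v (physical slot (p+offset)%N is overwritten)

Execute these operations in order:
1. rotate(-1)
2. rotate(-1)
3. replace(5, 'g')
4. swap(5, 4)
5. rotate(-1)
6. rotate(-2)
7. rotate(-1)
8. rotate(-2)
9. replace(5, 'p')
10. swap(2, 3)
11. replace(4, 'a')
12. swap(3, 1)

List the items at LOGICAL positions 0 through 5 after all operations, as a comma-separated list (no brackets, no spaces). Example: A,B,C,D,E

After op 1 (rotate(-1)): offset=5, physical=[A,B,C,D,E,F], logical=[F,A,B,C,D,E]
After op 2 (rotate(-1)): offset=4, physical=[A,B,C,D,E,F], logical=[E,F,A,B,C,D]
After op 3 (replace(5, 'g')): offset=4, physical=[A,B,C,g,E,F], logical=[E,F,A,B,C,g]
After op 4 (swap(5, 4)): offset=4, physical=[A,B,g,C,E,F], logical=[E,F,A,B,g,C]
After op 5 (rotate(-1)): offset=3, physical=[A,B,g,C,E,F], logical=[C,E,F,A,B,g]
After op 6 (rotate(-2)): offset=1, physical=[A,B,g,C,E,F], logical=[B,g,C,E,F,A]
After op 7 (rotate(-1)): offset=0, physical=[A,B,g,C,E,F], logical=[A,B,g,C,E,F]
After op 8 (rotate(-2)): offset=4, physical=[A,B,g,C,E,F], logical=[E,F,A,B,g,C]
After op 9 (replace(5, 'p')): offset=4, physical=[A,B,g,p,E,F], logical=[E,F,A,B,g,p]
After op 10 (swap(2, 3)): offset=4, physical=[B,A,g,p,E,F], logical=[E,F,B,A,g,p]
After op 11 (replace(4, 'a')): offset=4, physical=[B,A,a,p,E,F], logical=[E,F,B,A,a,p]
After op 12 (swap(3, 1)): offset=4, physical=[B,F,a,p,E,A], logical=[E,A,B,F,a,p]

Answer: E,A,B,F,a,p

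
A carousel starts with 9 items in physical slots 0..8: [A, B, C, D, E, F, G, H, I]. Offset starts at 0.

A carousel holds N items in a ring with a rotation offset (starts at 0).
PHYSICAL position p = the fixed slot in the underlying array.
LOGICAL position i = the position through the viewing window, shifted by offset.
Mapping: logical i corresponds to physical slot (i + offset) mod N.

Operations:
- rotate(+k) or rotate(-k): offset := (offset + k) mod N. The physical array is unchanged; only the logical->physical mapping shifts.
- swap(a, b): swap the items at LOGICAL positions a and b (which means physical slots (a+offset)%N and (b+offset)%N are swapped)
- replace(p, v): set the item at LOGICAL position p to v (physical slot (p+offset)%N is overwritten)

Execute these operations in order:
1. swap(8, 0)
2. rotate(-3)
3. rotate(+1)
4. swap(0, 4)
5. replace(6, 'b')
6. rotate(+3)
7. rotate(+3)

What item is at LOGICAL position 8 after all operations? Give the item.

After op 1 (swap(8, 0)): offset=0, physical=[I,B,C,D,E,F,G,H,A], logical=[I,B,C,D,E,F,G,H,A]
After op 2 (rotate(-3)): offset=6, physical=[I,B,C,D,E,F,G,H,A], logical=[G,H,A,I,B,C,D,E,F]
After op 3 (rotate(+1)): offset=7, physical=[I,B,C,D,E,F,G,H,A], logical=[H,A,I,B,C,D,E,F,G]
After op 4 (swap(0, 4)): offset=7, physical=[I,B,H,D,E,F,G,C,A], logical=[C,A,I,B,H,D,E,F,G]
After op 5 (replace(6, 'b')): offset=7, physical=[I,B,H,D,b,F,G,C,A], logical=[C,A,I,B,H,D,b,F,G]
After op 6 (rotate(+3)): offset=1, physical=[I,B,H,D,b,F,G,C,A], logical=[B,H,D,b,F,G,C,A,I]
After op 7 (rotate(+3)): offset=4, physical=[I,B,H,D,b,F,G,C,A], logical=[b,F,G,C,A,I,B,H,D]

Answer: D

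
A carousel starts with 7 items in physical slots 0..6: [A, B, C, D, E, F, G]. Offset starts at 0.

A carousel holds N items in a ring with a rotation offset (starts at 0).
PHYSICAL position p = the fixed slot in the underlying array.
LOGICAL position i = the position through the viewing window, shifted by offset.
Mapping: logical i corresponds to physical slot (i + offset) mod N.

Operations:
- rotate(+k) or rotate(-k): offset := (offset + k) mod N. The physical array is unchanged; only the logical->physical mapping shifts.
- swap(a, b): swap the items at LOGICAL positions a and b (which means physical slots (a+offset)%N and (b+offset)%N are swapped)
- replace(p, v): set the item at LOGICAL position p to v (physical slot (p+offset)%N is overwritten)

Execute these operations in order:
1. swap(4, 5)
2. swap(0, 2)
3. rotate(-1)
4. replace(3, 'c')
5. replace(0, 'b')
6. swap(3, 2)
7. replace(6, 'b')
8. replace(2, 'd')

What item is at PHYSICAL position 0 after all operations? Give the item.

Answer: C

Derivation:
After op 1 (swap(4, 5)): offset=0, physical=[A,B,C,D,F,E,G], logical=[A,B,C,D,F,E,G]
After op 2 (swap(0, 2)): offset=0, physical=[C,B,A,D,F,E,G], logical=[C,B,A,D,F,E,G]
After op 3 (rotate(-1)): offset=6, physical=[C,B,A,D,F,E,G], logical=[G,C,B,A,D,F,E]
After op 4 (replace(3, 'c')): offset=6, physical=[C,B,c,D,F,E,G], logical=[G,C,B,c,D,F,E]
After op 5 (replace(0, 'b')): offset=6, physical=[C,B,c,D,F,E,b], logical=[b,C,B,c,D,F,E]
After op 6 (swap(3, 2)): offset=6, physical=[C,c,B,D,F,E,b], logical=[b,C,c,B,D,F,E]
After op 7 (replace(6, 'b')): offset=6, physical=[C,c,B,D,F,b,b], logical=[b,C,c,B,D,F,b]
After op 8 (replace(2, 'd')): offset=6, physical=[C,d,B,D,F,b,b], logical=[b,C,d,B,D,F,b]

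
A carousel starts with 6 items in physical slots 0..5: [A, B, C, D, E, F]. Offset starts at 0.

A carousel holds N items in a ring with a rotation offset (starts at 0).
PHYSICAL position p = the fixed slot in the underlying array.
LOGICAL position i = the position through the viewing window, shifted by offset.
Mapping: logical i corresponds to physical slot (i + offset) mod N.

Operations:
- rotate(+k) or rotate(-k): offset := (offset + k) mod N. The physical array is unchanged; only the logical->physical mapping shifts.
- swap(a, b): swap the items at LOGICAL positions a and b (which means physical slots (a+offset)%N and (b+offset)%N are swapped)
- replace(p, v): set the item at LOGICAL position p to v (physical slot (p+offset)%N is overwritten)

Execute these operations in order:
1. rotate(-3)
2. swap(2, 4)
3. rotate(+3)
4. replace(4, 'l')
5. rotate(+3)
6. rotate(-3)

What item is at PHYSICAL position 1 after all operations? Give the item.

After op 1 (rotate(-3)): offset=3, physical=[A,B,C,D,E,F], logical=[D,E,F,A,B,C]
After op 2 (swap(2, 4)): offset=3, physical=[A,F,C,D,E,B], logical=[D,E,B,A,F,C]
After op 3 (rotate(+3)): offset=0, physical=[A,F,C,D,E,B], logical=[A,F,C,D,E,B]
After op 4 (replace(4, 'l')): offset=0, physical=[A,F,C,D,l,B], logical=[A,F,C,D,l,B]
After op 5 (rotate(+3)): offset=3, physical=[A,F,C,D,l,B], logical=[D,l,B,A,F,C]
After op 6 (rotate(-3)): offset=0, physical=[A,F,C,D,l,B], logical=[A,F,C,D,l,B]

Answer: F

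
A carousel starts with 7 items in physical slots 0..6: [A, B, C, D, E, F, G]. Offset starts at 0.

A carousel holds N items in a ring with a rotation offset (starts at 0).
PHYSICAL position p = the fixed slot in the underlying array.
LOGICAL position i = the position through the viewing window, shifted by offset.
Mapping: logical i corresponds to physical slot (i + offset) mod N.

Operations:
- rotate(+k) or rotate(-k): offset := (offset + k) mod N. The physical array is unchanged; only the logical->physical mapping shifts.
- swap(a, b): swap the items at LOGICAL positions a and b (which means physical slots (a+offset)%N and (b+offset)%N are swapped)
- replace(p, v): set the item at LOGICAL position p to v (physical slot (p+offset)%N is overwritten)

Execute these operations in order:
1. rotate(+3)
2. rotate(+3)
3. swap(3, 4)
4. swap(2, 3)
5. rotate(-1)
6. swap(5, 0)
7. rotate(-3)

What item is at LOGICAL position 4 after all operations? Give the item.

Answer: G

Derivation:
After op 1 (rotate(+3)): offset=3, physical=[A,B,C,D,E,F,G], logical=[D,E,F,G,A,B,C]
After op 2 (rotate(+3)): offset=6, physical=[A,B,C,D,E,F,G], logical=[G,A,B,C,D,E,F]
After op 3 (swap(3, 4)): offset=6, physical=[A,B,D,C,E,F,G], logical=[G,A,B,D,C,E,F]
After op 4 (swap(2, 3)): offset=6, physical=[A,D,B,C,E,F,G], logical=[G,A,D,B,C,E,F]
After op 5 (rotate(-1)): offset=5, physical=[A,D,B,C,E,F,G], logical=[F,G,A,D,B,C,E]
After op 6 (swap(5, 0)): offset=5, physical=[A,D,B,F,E,C,G], logical=[C,G,A,D,B,F,E]
After op 7 (rotate(-3)): offset=2, physical=[A,D,B,F,E,C,G], logical=[B,F,E,C,G,A,D]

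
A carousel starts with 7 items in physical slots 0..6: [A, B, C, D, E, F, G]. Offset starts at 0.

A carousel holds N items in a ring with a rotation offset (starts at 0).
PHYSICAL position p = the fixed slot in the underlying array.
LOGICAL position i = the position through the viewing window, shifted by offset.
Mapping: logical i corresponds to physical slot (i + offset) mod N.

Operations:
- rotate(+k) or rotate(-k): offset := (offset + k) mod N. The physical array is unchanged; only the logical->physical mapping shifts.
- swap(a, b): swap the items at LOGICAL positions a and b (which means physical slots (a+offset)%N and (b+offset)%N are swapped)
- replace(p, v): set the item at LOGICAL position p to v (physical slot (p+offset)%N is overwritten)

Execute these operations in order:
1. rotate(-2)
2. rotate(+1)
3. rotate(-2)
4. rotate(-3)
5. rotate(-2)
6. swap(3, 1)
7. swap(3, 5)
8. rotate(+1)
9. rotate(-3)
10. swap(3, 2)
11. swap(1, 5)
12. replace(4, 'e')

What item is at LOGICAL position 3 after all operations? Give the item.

Answer: G

Derivation:
After op 1 (rotate(-2)): offset=5, physical=[A,B,C,D,E,F,G], logical=[F,G,A,B,C,D,E]
After op 2 (rotate(+1)): offset=6, physical=[A,B,C,D,E,F,G], logical=[G,A,B,C,D,E,F]
After op 3 (rotate(-2)): offset=4, physical=[A,B,C,D,E,F,G], logical=[E,F,G,A,B,C,D]
After op 4 (rotate(-3)): offset=1, physical=[A,B,C,D,E,F,G], logical=[B,C,D,E,F,G,A]
After op 5 (rotate(-2)): offset=6, physical=[A,B,C,D,E,F,G], logical=[G,A,B,C,D,E,F]
After op 6 (swap(3, 1)): offset=6, physical=[C,B,A,D,E,F,G], logical=[G,C,B,A,D,E,F]
After op 7 (swap(3, 5)): offset=6, physical=[C,B,E,D,A,F,G], logical=[G,C,B,E,D,A,F]
After op 8 (rotate(+1)): offset=0, physical=[C,B,E,D,A,F,G], logical=[C,B,E,D,A,F,G]
After op 9 (rotate(-3)): offset=4, physical=[C,B,E,D,A,F,G], logical=[A,F,G,C,B,E,D]
After op 10 (swap(3, 2)): offset=4, physical=[G,B,E,D,A,F,C], logical=[A,F,C,G,B,E,D]
After op 11 (swap(1, 5)): offset=4, physical=[G,B,F,D,A,E,C], logical=[A,E,C,G,B,F,D]
After op 12 (replace(4, 'e')): offset=4, physical=[G,e,F,D,A,E,C], logical=[A,E,C,G,e,F,D]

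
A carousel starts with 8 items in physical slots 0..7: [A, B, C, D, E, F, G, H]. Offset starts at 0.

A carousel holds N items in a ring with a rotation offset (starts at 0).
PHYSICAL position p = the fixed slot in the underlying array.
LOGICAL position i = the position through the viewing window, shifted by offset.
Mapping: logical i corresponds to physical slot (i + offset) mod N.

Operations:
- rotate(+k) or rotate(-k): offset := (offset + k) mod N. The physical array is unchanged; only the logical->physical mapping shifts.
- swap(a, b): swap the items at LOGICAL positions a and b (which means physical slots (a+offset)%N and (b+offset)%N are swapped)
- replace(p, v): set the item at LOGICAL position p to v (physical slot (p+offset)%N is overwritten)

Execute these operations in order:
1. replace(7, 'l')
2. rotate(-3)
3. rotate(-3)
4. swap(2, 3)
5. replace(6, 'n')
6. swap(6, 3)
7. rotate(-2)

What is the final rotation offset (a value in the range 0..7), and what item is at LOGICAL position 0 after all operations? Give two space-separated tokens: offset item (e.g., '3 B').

Answer: 0 E

Derivation:
After op 1 (replace(7, 'l')): offset=0, physical=[A,B,C,D,E,F,G,l], logical=[A,B,C,D,E,F,G,l]
After op 2 (rotate(-3)): offset=5, physical=[A,B,C,D,E,F,G,l], logical=[F,G,l,A,B,C,D,E]
After op 3 (rotate(-3)): offset=2, physical=[A,B,C,D,E,F,G,l], logical=[C,D,E,F,G,l,A,B]
After op 4 (swap(2, 3)): offset=2, physical=[A,B,C,D,F,E,G,l], logical=[C,D,F,E,G,l,A,B]
After op 5 (replace(6, 'n')): offset=2, physical=[n,B,C,D,F,E,G,l], logical=[C,D,F,E,G,l,n,B]
After op 6 (swap(6, 3)): offset=2, physical=[E,B,C,D,F,n,G,l], logical=[C,D,F,n,G,l,E,B]
After op 7 (rotate(-2)): offset=0, physical=[E,B,C,D,F,n,G,l], logical=[E,B,C,D,F,n,G,l]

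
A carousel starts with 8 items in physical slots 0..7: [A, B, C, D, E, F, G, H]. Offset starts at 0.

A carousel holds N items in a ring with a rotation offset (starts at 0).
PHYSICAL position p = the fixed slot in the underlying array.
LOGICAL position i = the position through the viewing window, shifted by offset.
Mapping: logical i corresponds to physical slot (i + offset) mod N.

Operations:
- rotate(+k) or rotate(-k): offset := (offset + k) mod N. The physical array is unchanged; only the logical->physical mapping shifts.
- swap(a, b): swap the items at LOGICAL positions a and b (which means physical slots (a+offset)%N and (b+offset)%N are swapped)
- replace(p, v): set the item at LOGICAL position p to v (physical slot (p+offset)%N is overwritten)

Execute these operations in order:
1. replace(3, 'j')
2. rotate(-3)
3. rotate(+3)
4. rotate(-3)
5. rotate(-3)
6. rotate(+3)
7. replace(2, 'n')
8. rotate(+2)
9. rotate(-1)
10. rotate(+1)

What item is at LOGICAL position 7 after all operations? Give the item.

Answer: G

Derivation:
After op 1 (replace(3, 'j')): offset=0, physical=[A,B,C,j,E,F,G,H], logical=[A,B,C,j,E,F,G,H]
After op 2 (rotate(-3)): offset=5, physical=[A,B,C,j,E,F,G,H], logical=[F,G,H,A,B,C,j,E]
After op 3 (rotate(+3)): offset=0, physical=[A,B,C,j,E,F,G,H], logical=[A,B,C,j,E,F,G,H]
After op 4 (rotate(-3)): offset=5, physical=[A,B,C,j,E,F,G,H], logical=[F,G,H,A,B,C,j,E]
After op 5 (rotate(-3)): offset=2, physical=[A,B,C,j,E,F,G,H], logical=[C,j,E,F,G,H,A,B]
After op 6 (rotate(+3)): offset=5, physical=[A,B,C,j,E,F,G,H], logical=[F,G,H,A,B,C,j,E]
After op 7 (replace(2, 'n')): offset=5, physical=[A,B,C,j,E,F,G,n], logical=[F,G,n,A,B,C,j,E]
After op 8 (rotate(+2)): offset=7, physical=[A,B,C,j,E,F,G,n], logical=[n,A,B,C,j,E,F,G]
After op 9 (rotate(-1)): offset=6, physical=[A,B,C,j,E,F,G,n], logical=[G,n,A,B,C,j,E,F]
After op 10 (rotate(+1)): offset=7, physical=[A,B,C,j,E,F,G,n], logical=[n,A,B,C,j,E,F,G]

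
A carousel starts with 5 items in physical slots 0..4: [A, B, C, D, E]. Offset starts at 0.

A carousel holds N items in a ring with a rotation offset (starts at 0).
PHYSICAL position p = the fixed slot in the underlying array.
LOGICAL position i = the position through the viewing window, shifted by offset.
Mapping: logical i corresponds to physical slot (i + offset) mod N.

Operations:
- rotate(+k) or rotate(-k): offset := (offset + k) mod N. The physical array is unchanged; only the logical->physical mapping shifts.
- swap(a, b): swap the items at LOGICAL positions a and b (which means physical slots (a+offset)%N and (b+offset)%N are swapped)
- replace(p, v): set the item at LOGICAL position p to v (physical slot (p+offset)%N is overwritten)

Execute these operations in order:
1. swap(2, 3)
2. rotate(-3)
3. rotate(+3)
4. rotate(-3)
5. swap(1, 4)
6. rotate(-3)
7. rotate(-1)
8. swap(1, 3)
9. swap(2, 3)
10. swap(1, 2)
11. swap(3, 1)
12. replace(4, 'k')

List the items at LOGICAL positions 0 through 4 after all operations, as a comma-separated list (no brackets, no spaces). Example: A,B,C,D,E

After op 1 (swap(2, 3)): offset=0, physical=[A,B,D,C,E], logical=[A,B,D,C,E]
After op 2 (rotate(-3)): offset=2, physical=[A,B,D,C,E], logical=[D,C,E,A,B]
After op 3 (rotate(+3)): offset=0, physical=[A,B,D,C,E], logical=[A,B,D,C,E]
After op 4 (rotate(-3)): offset=2, physical=[A,B,D,C,E], logical=[D,C,E,A,B]
After op 5 (swap(1, 4)): offset=2, physical=[A,C,D,B,E], logical=[D,B,E,A,C]
After op 6 (rotate(-3)): offset=4, physical=[A,C,D,B,E], logical=[E,A,C,D,B]
After op 7 (rotate(-1)): offset=3, physical=[A,C,D,B,E], logical=[B,E,A,C,D]
After op 8 (swap(1, 3)): offset=3, physical=[A,E,D,B,C], logical=[B,C,A,E,D]
After op 9 (swap(2, 3)): offset=3, physical=[E,A,D,B,C], logical=[B,C,E,A,D]
After op 10 (swap(1, 2)): offset=3, physical=[C,A,D,B,E], logical=[B,E,C,A,D]
After op 11 (swap(3, 1)): offset=3, physical=[C,E,D,B,A], logical=[B,A,C,E,D]
After op 12 (replace(4, 'k')): offset=3, physical=[C,E,k,B,A], logical=[B,A,C,E,k]

Answer: B,A,C,E,k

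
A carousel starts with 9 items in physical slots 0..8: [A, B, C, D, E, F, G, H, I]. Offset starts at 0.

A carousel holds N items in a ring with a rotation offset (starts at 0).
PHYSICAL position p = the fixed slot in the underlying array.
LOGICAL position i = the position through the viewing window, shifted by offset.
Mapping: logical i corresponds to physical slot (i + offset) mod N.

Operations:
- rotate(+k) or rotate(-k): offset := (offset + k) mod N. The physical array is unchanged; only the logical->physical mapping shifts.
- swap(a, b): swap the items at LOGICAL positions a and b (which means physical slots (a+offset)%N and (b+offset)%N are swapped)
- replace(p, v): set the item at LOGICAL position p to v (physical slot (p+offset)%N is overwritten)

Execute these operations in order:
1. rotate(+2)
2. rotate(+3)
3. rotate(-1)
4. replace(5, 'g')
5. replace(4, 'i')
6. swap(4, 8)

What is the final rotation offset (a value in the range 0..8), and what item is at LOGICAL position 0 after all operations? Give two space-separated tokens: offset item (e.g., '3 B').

After op 1 (rotate(+2)): offset=2, physical=[A,B,C,D,E,F,G,H,I], logical=[C,D,E,F,G,H,I,A,B]
After op 2 (rotate(+3)): offset=5, physical=[A,B,C,D,E,F,G,H,I], logical=[F,G,H,I,A,B,C,D,E]
After op 3 (rotate(-1)): offset=4, physical=[A,B,C,D,E,F,G,H,I], logical=[E,F,G,H,I,A,B,C,D]
After op 4 (replace(5, 'g')): offset=4, physical=[g,B,C,D,E,F,G,H,I], logical=[E,F,G,H,I,g,B,C,D]
After op 5 (replace(4, 'i')): offset=4, physical=[g,B,C,D,E,F,G,H,i], logical=[E,F,G,H,i,g,B,C,D]
After op 6 (swap(4, 8)): offset=4, physical=[g,B,C,i,E,F,G,H,D], logical=[E,F,G,H,D,g,B,C,i]

Answer: 4 E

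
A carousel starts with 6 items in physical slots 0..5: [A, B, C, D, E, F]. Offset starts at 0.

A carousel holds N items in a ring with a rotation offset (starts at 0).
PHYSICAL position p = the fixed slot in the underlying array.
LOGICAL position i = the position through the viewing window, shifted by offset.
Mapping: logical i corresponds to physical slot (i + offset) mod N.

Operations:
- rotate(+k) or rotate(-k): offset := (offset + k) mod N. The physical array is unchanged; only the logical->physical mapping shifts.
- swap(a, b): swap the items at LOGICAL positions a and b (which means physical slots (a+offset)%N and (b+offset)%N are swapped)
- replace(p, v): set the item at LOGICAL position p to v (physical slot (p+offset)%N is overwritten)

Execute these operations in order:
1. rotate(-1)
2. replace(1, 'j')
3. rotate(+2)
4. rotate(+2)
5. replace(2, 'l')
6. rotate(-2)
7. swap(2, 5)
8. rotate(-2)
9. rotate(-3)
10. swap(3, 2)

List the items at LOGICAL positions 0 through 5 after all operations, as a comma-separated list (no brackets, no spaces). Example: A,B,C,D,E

After op 1 (rotate(-1)): offset=5, physical=[A,B,C,D,E,F], logical=[F,A,B,C,D,E]
After op 2 (replace(1, 'j')): offset=5, physical=[j,B,C,D,E,F], logical=[F,j,B,C,D,E]
After op 3 (rotate(+2)): offset=1, physical=[j,B,C,D,E,F], logical=[B,C,D,E,F,j]
After op 4 (rotate(+2)): offset=3, physical=[j,B,C,D,E,F], logical=[D,E,F,j,B,C]
After op 5 (replace(2, 'l')): offset=3, physical=[j,B,C,D,E,l], logical=[D,E,l,j,B,C]
After op 6 (rotate(-2)): offset=1, physical=[j,B,C,D,E,l], logical=[B,C,D,E,l,j]
After op 7 (swap(2, 5)): offset=1, physical=[D,B,C,j,E,l], logical=[B,C,j,E,l,D]
After op 8 (rotate(-2)): offset=5, physical=[D,B,C,j,E,l], logical=[l,D,B,C,j,E]
After op 9 (rotate(-3)): offset=2, physical=[D,B,C,j,E,l], logical=[C,j,E,l,D,B]
After op 10 (swap(3, 2)): offset=2, physical=[D,B,C,j,l,E], logical=[C,j,l,E,D,B]

Answer: C,j,l,E,D,B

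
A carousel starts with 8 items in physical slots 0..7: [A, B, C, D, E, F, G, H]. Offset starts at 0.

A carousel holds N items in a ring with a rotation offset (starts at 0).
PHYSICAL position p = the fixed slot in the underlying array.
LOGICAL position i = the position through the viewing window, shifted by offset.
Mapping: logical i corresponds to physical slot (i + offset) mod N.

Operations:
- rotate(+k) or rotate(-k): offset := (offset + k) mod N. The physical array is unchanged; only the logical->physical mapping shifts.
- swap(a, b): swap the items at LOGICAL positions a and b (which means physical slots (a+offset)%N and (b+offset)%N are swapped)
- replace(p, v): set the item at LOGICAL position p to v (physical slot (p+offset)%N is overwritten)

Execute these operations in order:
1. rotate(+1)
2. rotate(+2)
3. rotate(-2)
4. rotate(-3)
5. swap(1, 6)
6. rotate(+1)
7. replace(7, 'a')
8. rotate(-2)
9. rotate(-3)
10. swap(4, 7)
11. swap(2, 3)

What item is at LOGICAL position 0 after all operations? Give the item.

Answer: C

Derivation:
After op 1 (rotate(+1)): offset=1, physical=[A,B,C,D,E,F,G,H], logical=[B,C,D,E,F,G,H,A]
After op 2 (rotate(+2)): offset=3, physical=[A,B,C,D,E,F,G,H], logical=[D,E,F,G,H,A,B,C]
After op 3 (rotate(-2)): offset=1, physical=[A,B,C,D,E,F,G,H], logical=[B,C,D,E,F,G,H,A]
After op 4 (rotate(-3)): offset=6, physical=[A,B,C,D,E,F,G,H], logical=[G,H,A,B,C,D,E,F]
After op 5 (swap(1, 6)): offset=6, physical=[A,B,C,D,H,F,G,E], logical=[G,E,A,B,C,D,H,F]
After op 6 (rotate(+1)): offset=7, physical=[A,B,C,D,H,F,G,E], logical=[E,A,B,C,D,H,F,G]
After op 7 (replace(7, 'a')): offset=7, physical=[A,B,C,D,H,F,a,E], logical=[E,A,B,C,D,H,F,a]
After op 8 (rotate(-2)): offset=5, physical=[A,B,C,D,H,F,a,E], logical=[F,a,E,A,B,C,D,H]
After op 9 (rotate(-3)): offset=2, physical=[A,B,C,D,H,F,a,E], logical=[C,D,H,F,a,E,A,B]
After op 10 (swap(4, 7)): offset=2, physical=[A,a,C,D,H,F,B,E], logical=[C,D,H,F,B,E,A,a]
After op 11 (swap(2, 3)): offset=2, physical=[A,a,C,D,F,H,B,E], logical=[C,D,F,H,B,E,A,a]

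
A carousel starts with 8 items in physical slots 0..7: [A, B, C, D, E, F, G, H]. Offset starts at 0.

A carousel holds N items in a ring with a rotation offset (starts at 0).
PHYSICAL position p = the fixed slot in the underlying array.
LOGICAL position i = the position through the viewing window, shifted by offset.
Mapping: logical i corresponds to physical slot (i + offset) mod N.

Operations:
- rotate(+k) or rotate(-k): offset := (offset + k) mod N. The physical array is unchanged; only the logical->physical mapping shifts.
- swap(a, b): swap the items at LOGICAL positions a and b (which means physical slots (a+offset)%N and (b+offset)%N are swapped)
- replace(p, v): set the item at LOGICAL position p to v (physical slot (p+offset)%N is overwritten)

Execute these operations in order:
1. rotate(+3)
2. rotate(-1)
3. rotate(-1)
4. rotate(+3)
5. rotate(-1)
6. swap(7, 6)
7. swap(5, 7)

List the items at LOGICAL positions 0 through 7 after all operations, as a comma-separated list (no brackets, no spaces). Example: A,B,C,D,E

Answer: D,E,F,G,H,B,C,A

Derivation:
After op 1 (rotate(+3)): offset=3, physical=[A,B,C,D,E,F,G,H], logical=[D,E,F,G,H,A,B,C]
After op 2 (rotate(-1)): offset=2, physical=[A,B,C,D,E,F,G,H], logical=[C,D,E,F,G,H,A,B]
After op 3 (rotate(-1)): offset=1, physical=[A,B,C,D,E,F,G,H], logical=[B,C,D,E,F,G,H,A]
After op 4 (rotate(+3)): offset=4, physical=[A,B,C,D,E,F,G,H], logical=[E,F,G,H,A,B,C,D]
After op 5 (rotate(-1)): offset=3, physical=[A,B,C,D,E,F,G,H], logical=[D,E,F,G,H,A,B,C]
After op 6 (swap(7, 6)): offset=3, physical=[A,C,B,D,E,F,G,H], logical=[D,E,F,G,H,A,C,B]
After op 7 (swap(5, 7)): offset=3, physical=[B,C,A,D,E,F,G,H], logical=[D,E,F,G,H,B,C,A]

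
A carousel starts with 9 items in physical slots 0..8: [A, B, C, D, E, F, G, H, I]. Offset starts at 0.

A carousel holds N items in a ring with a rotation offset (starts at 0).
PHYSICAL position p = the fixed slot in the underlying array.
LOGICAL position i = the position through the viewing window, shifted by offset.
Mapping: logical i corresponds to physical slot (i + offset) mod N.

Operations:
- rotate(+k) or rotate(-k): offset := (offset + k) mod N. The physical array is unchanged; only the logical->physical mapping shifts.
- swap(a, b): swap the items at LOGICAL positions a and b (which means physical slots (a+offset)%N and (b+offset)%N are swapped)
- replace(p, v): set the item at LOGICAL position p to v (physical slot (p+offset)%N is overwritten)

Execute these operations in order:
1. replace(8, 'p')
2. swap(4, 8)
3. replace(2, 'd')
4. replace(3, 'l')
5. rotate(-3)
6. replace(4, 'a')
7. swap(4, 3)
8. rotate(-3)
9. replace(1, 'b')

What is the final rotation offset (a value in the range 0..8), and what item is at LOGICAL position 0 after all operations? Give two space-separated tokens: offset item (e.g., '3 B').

Answer: 3 l

Derivation:
After op 1 (replace(8, 'p')): offset=0, physical=[A,B,C,D,E,F,G,H,p], logical=[A,B,C,D,E,F,G,H,p]
After op 2 (swap(4, 8)): offset=0, physical=[A,B,C,D,p,F,G,H,E], logical=[A,B,C,D,p,F,G,H,E]
After op 3 (replace(2, 'd')): offset=0, physical=[A,B,d,D,p,F,G,H,E], logical=[A,B,d,D,p,F,G,H,E]
After op 4 (replace(3, 'l')): offset=0, physical=[A,B,d,l,p,F,G,H,E], logical=[A,B,d,l,p,F,G,H,E]
After op 5 (rotate(-3)): offset=6, physical=[A,B,d,l,p,F,G,H,E], logical=[G,H,E,A,B,d,l,p,F]
After op 6 (replace(4, 'a')): offset=6, physical=[A,a,d,l,p,F,G,H,E], logical=[G,H,E,A,a,d,l,p,F]
After op 7 (swap(4, 3)): offset=6, physical=[a,A,d,l,p,F,G,H,E], logical=[G,H,E,a,A,d,l,p,F]
After op 8 (rotate(-3)): offset=3, physical=[a,A,d,l,p,F,G,H,E], logical=[l,p,F,G,H,E,a,A,d]
After op 9 (replace(1, 'b')): offset=3, physical=[a,A,d,l,b,F,G,H,E], logical=[l,b,F,G,H,E,a,A,d]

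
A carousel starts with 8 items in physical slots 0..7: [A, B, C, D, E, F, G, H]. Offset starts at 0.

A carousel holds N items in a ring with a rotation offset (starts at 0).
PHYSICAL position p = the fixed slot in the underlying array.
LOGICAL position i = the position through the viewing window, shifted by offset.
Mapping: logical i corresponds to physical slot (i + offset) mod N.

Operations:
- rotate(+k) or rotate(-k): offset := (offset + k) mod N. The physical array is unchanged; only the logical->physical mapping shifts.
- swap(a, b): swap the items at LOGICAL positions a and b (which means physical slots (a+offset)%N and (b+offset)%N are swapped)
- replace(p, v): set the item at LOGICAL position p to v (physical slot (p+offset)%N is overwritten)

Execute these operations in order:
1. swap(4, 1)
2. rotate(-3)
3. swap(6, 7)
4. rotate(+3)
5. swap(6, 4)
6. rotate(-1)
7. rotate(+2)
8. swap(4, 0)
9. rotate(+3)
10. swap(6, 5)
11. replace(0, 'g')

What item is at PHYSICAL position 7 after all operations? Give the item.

Answer: H

Derivation:
After op 1 (swap(4, 1)): offset=0, physical=[A,E,C,D,B,F,G,H], logical=[A,E,C,D,B,F,G,H]
After op 2 (rotate(-3)): offset=5, physical=[A,E,C,D,B,F,G,H], logical=[F,G,H,A,E,C,D,B]
After op 3 (swap(6, 7)): offset=5, physical=[A,E,C,B,D,F,G,H], logical=[F,G,H,A,E,C,B,D]
After op 4 (rotate(+3)): offset=0, physical=[A,E,C,B,D,F,G,H], logical=[A,E,C,B,D,F,G,H]
After op 5 (swap(6, 4)): offset=0, physical=[A,E,C,B,G,F,D,H], logical=[A,E,C,B,G,F,D,H]
After op 6 (rotate(-1)): offset=7, physical=[A,E,C,B,G,F,D,H], logical=[H,A,E,C,B,G,F,D]
After op 7 (rotate(+2)): offset=1, physical=[A,E,C,B,G,F,D,H], logical=[E,C,B,G,F,D,H,A]
After op 8 (swap(4, 0)): offset=1, physical=[A,F,C,B,G,E,D,H], logical=[F,C,B,G,E,D,H,A]
After op 9 (rotate(+3)): offset=4, physical=[A,F,C,B,G,E,D,H], logical=[G,E,D,H,A,F,C,B]
After op 10 (swap(6, 5)): offset=4, physical=[A,C,F,B,G,E,D,H], logical=[G,E,D,H,A,C,F,B]
After op 11 (replace(0, 'g')): offset=4, physical=[A,C,F,B,g,E,D,H], logical=[g,E,D,H,A,C,F,B]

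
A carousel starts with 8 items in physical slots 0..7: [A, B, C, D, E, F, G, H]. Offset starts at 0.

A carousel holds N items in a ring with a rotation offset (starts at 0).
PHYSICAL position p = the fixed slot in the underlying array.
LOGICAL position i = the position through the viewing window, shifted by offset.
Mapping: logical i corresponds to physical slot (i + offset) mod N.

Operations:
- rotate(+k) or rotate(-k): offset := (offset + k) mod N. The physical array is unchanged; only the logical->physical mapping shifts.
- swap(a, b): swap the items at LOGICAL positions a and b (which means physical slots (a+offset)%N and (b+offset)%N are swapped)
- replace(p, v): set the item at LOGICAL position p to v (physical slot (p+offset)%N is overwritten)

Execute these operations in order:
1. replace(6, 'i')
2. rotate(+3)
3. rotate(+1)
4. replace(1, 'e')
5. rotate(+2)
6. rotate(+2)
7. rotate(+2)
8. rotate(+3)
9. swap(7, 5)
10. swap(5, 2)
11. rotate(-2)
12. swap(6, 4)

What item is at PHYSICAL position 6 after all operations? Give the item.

Answer: i

Derivation:
After op 1 (replace(6, 'i')): offset=0, physical=[A,B,C,D,E,F,i,H], logical=[A,B,C,D,E,F,i,H]
After op 2 (rotate(+3)): offset=3, physical=[A,B,C,D,E,F,i,H], logical=[D,E,F,i,H,A,B,C]
After op 3 (rotate(+1)): offset=4, physical=[A,B,C,D,E,F,i,H], logical=[E,F,i,H,A,B,C,D]
After op 4 (replace(1, 'e')): offset=4, physical=[A,B,C,D,E,e,i,H], logical=[E,e,i,H,A,B,C,D]
After op 5 (rotate(+2)): offset=6, physical=[A,B,C,D,E,e,i,H], logical=[i,H,A,B,C,D,E,e]
After op 6 (rotate(+2)): offset=0, physical=[A,B,C,D,E,e,i,H], logical=[A,B,C,D,E,e,i,H]
After op 7 (rotate(+2)): offset=2, physical=[A,B,C,D,E,e,i,H], logical=[C,D,E,e,i,H,A,B]
After op 8 (rotate(+3)): offset=5, physical=[A,B,C,D,E,e,i,H], logical=[e,i,H,A,B,C,D,E]
After op 9 (swap(7, 5)): offset=5, physical=[A,B,E,D,C,e,i,H], logical=[e,i,H,A,B,E,D,C]
After op 10 (swap(5, 2)): offset=5, physical=[A,B,H,D,C,e,i,E], logical=[e,i,E,A,B,H,D,C]
After op 11 (rotate(-2)): offset=3, physical=[A,B,H,D,C,e,i,E], logical=[D,C,e,i,E,A,B,H]
After op 12 (swap(6, 4)): offset=3, physical=[A,E,H,D,C,e,i,B], logical=[D,C,e,i,B,A,E,H]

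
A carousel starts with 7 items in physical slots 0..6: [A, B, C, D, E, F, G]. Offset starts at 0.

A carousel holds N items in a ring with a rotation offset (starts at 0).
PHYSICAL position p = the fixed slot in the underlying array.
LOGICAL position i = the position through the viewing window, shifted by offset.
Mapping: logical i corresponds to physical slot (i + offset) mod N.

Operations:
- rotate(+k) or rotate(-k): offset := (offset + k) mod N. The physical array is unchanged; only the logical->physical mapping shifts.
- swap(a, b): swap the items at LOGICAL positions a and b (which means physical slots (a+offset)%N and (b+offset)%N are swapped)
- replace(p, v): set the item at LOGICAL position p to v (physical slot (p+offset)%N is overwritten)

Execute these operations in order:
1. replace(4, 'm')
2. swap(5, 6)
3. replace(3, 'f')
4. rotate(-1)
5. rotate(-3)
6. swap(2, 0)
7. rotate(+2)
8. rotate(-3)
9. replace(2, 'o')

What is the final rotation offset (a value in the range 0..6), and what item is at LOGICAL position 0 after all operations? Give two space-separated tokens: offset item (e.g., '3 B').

After op 1 (replace(4, 'm')): offset=0, physical=[A,B,C,D,m,F,G], logical=[A,B,C,D,m,F,G]
After op 2 (swap(5, 6)): offset=0, physical=[A,B,C,D,m,G,F], logical=[A,B,C,D,m,G,F]
After op 3 (replace(3, 'f')): offset=0, physical=[A,B,C,f,m,G,F], logical=[A,B,C,f,m,G,F]
After op 4 (rotate(-1)): offset=6, physical=[A,B,C,f,m,G,F], logical=[F,A,B,C,f,m,G]
After op 5 (rotate(-3)): offset=3, physical=[A,B,C,f,m,G,F], logical=[f,m,G,F,A,B,C]
After op 6 (swap(2, 0)): offset=3, physical=[A,B,C,G,m,f,F], logical=[G,m,f,F,A,B,C]
After op 7 (rotate(+2)): offset=5, physical=[A,B,C,G,m,f,F], logical=[f,F,A,B,C,G,m]
After op 8 (rotate(-3)): offset=2, physical=[A,B,C,G,m,f,F], logical=[C,G,m,f,F,A,B]
After op 9 (replace(2, 'o')): offset=2, physical=[A,B,C,G,o,f,F], logical=[C,G,o,f,F,A,B]

Answer: 2 C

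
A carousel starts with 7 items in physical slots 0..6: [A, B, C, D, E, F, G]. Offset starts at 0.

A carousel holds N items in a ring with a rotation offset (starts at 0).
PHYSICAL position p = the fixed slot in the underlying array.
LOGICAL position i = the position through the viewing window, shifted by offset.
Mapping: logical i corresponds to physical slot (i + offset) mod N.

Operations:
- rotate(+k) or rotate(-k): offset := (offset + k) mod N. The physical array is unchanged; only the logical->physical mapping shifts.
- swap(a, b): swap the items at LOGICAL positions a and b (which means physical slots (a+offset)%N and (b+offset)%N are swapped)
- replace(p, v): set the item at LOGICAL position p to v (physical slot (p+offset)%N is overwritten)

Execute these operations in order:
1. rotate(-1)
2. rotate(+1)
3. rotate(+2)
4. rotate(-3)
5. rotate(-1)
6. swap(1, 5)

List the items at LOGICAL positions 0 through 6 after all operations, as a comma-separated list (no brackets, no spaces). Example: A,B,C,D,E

Answer: F,D,A,B,C,G,E

Derivation:
After op 1 (rotate(-1)): offset=6, physical=[A,B,C,D,E,F,G], logical=[G,A,B,C,D,E,F]
After op 2 (rotate(+1)): offset=0, physical=[A,B,C,D,E,F,G], logical=[A,B,C,D,E,F,G]
After op 3 (rotate(+2)): offset=2, physical=[A,B,C,D,E,F,G], logical=[C,D,E,F,G,A,B]
After op 4 (rotate(-3)): offset=6, physical=[A,B,C,D,E,F,G], logical=[G,A,B,C,D,E,F]
After op 5 (rotate(-1)): offset=5, physical=[A,B,C,D,E,F,G], logical=[F,G,A,B,C,D,E]
After op 6 (swap(1, 5)): offset=5, physical=[A,B,C,G,E,F,D], logical=[F,D,A,B,C,G,E]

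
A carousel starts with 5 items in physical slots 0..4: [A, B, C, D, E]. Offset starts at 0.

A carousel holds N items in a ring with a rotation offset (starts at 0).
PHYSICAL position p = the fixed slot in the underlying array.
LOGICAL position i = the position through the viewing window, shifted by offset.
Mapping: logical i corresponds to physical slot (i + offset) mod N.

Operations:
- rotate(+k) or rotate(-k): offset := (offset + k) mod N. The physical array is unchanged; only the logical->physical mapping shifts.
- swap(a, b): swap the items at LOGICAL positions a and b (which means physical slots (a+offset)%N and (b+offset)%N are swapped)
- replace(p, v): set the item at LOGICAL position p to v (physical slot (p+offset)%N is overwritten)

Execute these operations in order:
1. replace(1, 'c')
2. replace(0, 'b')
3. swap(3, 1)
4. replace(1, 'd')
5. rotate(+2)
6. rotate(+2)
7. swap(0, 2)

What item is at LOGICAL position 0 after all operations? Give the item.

Answer: d

Derivation:
After op 1 (replace(1, 'c')): offset=0, physical=[A,c,C,D,E], logical=[A,c,C,D,E]
After op 2 (replace(0, 'b')): offset=0, physical=[b,c,C,D,E], logical=[b,c,C,D,E]
After op 3 (swap(3, 1)): offset=0, physical=[b,D,C,c,E], logical=[b,D,C,c,E]
After op 4 (replace(1, 'd')): offset=0, physical=[b,d,C,c,E], logical=[b,d,C,c,E]
After op 5 (rotate(+2)): offset=2, physical=[b,d,C,c,E], logical=[C,c,E,b,d]
After op 6 (rotate(+2)): offset=4, physical=[b,d,C,c,E], logical=[E,b,d,C,c]
After op 7 (swap(0, 2)): offset=4, physical=[b,E,C,c,d], logical=[d,b,E,C,c]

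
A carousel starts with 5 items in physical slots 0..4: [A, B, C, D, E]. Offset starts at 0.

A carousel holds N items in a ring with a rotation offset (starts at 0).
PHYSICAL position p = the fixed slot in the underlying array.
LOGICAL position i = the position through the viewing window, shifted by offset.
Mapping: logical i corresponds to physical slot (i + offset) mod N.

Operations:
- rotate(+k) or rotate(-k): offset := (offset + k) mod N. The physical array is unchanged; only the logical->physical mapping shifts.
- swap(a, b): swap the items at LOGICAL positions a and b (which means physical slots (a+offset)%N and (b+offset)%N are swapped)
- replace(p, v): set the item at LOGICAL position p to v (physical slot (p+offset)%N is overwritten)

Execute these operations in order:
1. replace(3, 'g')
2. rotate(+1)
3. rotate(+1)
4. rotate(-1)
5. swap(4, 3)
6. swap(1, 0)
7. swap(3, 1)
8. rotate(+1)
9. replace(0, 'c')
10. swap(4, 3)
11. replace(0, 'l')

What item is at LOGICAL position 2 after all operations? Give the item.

Answer: B

Derivation:
After op 1 (replace(3, 'g')): offset=0, physical=[A,B,C,g,E], logical=[A,B,C,g,E]
After op 2 (rotate(+1)): offset=1, physical=[A,B,C,g,E], logical=[B,C,g,E,A]
After op 3 (rotate(+1)): offset=2, physical=[A,B,C,g,E], logical=[C,g,E,A,B]
After op 4 (rotate(-1)): offset=1, physical=[A,B,C,g,E], logical=[B,C,g,E,A]
After op 5 (swap(4, 3)): offset=1, physical=[E,B,C,g,A], logical=[B,C,g,A,E]
After op 6 (swap(1, 0)): offset=1, physical=[E,C,B,g,A], logical=[C,B,g,A,E]
After op 7 (swap(3, 1)): offset=1, physical=[E,C,A,g,B], logical=[C,A,g,B,E]
After op 8 (rotate(+1)): offset=2, physical=[E,C,A,g,B], logical=[A,g,B,E,C]
After op 9 (replace(0, 'c')): offset=2, physical=[E,C,c,g,B], logical=[c,g,B,E,C]
After op 10 (swap(4, 3)): offset=2, physical=[C,E,c,g,B], logical=[c,g,B,C,E]
After op 11 (replace(0, 'l')): offset=2, physical=[C,E,l,g,B], logical=[l,g,B,C,E]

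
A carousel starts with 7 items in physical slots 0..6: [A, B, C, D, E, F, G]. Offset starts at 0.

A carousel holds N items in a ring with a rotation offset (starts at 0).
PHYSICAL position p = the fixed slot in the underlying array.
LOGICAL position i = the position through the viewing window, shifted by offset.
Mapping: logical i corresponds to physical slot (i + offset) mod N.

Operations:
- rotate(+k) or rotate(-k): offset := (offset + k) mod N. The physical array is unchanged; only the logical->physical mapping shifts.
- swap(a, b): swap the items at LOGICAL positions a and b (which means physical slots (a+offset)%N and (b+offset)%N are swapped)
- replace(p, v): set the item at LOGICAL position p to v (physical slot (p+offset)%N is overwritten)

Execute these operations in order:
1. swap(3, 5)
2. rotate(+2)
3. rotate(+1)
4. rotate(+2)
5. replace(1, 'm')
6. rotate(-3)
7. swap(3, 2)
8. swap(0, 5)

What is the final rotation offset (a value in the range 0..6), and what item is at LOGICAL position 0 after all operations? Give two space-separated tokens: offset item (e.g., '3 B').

After op 1 (swap(3, 5)): offset=0, physical=[A,B,C,F,E,D,G], logical=[A,B,C,F,E,D,G]
After op 2 (rotate(+2)): offset=2, physical=[A,B,C,F,E,D,G], logical=[C,F,E,D,G,A,B]
After op 3 (rotate(+1)): offset=3, physical=[A,B,C,F,E,D,G], logical=[F,E,D,G,A,B,C]
After op 4 (rotate(+2)): offset=5, physical=[A,B,C,F,E,D,G], logical=[D,G,A,B,C,F,E]
After op 5 (replace(1, 'm')): offset=5, physical=[A,B,C,F,E,D,m], logical=[D,m,A,B,C,F,E]
After op 6 (rotate(-3)): offset=2, physical=[A,B,C,F,E,D,m], logical=[C,F,E,D,m,A,B]
After op 7 (swap(3, 2)): offset=2, physical=[A,B,C,F,D,E,m], logical=[C,F,D,E,m,A,B]
After op 8 (swap(0, 5)): offset=2, physical=[C,B,A,F,D,E,m], logical=[A,F,D,E,m,C,B]

Answer: 2 A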